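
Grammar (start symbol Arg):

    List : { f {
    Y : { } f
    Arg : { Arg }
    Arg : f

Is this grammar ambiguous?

Only Arg is reachable from Arg; ignoring the rest: L(Arg) is { openⁿ atom closeⁿ : n ≥ 0 }. The bracket depth fixes n, and the derivation is forced at every step.

Unambiguous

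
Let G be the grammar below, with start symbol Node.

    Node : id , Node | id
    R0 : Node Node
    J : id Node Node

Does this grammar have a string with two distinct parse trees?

(R0, J are unreachable from Node, so their rules don't affect L(Node).) Right-recursive list with a separator: after each atom, whether the separator follows determines the rule. One parse per string.

Unambiguous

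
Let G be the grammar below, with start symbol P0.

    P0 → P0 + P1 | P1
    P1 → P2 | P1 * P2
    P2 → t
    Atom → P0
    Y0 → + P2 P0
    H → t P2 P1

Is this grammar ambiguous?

Unambiguous

Only P0, P1, P2 are reachable from P0; ignoring the rest: P0 → P0 + P1 | P1  ;  P1 → P1 * P2 | P2  — a left-associative chain with P2 at the bottom. Each string factors uniquely by precedence.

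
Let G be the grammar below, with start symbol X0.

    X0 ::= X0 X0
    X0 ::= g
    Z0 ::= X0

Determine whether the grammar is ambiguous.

Ambiguous

Witness: g g g

Derivation 1: X0 ⇒ X0 X0 ⇒ X0 X0 X0 ⇒ g X0 X0 ⇒ g g X0 ⇒ g g g
Derivation 2: X0 ⇒ X0 X0 ⇒ g X0 ⇒ g X0 X0 ⇒ g g X0 ⇒ g g g

Two distinct leftmost derivations for the same string.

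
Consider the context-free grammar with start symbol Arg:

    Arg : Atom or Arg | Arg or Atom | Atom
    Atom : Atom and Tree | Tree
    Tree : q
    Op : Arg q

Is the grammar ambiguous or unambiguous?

Ambiguous

Witness: q or q

Derivation 1: Arg ⇒ Atom or Arg ⇒ Tree or Arg ⇒ q or Arg ⇒ q or Atom ⇒ q or Tree ⇒ q or q
Derivation 2: Arg ⇒ Arg or Atom ⇒ Atom or Atom ⇒ Tree or Atom ⇒ q or Atom ⇒ q or Tree ⇒ q or q

Two distinct leftmost derivations for the same string.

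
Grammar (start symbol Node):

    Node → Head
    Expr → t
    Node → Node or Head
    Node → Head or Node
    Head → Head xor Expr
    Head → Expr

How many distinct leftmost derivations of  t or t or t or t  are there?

8

Parse trees for t or t or t or t:
  [Node [Node [Node [Node [Head [Expr t]]] or [Head [Expr t]]] or [Head [Expr t]]] or [Head [Expr t]]]
  [Node [Node [Node [Head [Expr t]] or [Node [Head [Expr t]]]] or [Head [Expr t]]] or [Head [Expr t]]]
  [Node [Node [Head [Expr t]] or [Node [Node [Head [Expr t]]] or [Head [Expr t]]]] or [Head [Expr t]]]
  [Node [Node [Head [Expr t]] or [Node [Head [Expr t]] or [Node [Head [Expr t]]]]] or [Head [Expr t]]]
  [Node [Head [Expr t]] or [Node [Node [Node [Head [Expr t]]] or [Head [Expr t]]] or [Head [Expr t]]]]
  [Node [Head [Expr t]] or [Node [Node [Head [Expr t]] or [Node [Head [Expr t]]]] or [Head [Expr t]]]]
  [Node [Head [Expr t]] or [Node [Head [Expr t]] or [Node [Node [Head [Expr t]]] or [Head [Expr t]]]]]
  [Node [Head [Expr t]] or [Node [Head [Expr t]] or [Node [Head [Expr t]] or [Node [Head [Expr t]]]]]]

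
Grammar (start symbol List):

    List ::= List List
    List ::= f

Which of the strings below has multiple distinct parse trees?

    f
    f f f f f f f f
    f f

f f f f f f f f

f: 1 tree
f f f f f f f f: 429 trees
f f: 1 tree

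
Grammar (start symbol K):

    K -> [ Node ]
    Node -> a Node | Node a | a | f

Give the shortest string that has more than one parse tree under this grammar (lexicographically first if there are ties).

length 3: no string has ≥2 trees
length 4: [ a a ] has 2 parse trees

Two derivations of [ a a ]:
  K ⇒ [ Node ] ⇒ [ a Node ] ⇒ [ a a ]
  K ⇒ [ Node ] ⇒ [ Node a ] ⇒ [ a a ]

[ a a ]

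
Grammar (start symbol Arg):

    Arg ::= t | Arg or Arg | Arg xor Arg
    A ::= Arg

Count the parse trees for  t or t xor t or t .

Parse trees for t or t xor t or t:
  [Arg [Arg t] or [Arg [Arg [Arg t] xor [Arg t]] or [Arg t]]]
  [Arg [Arg t] or [Arg [Arg t] xor [Arg [Arg t] or [Arg t]]]]
  [Arg [Arg [Arg t] or [Arg [Arg t] xor [Arg t]]] or [Arg t]]
  [Arg [Arg [Arg [Arg t] or [Arg t]] xor [Arg t]] or [Arg t]]
  [Arg [Arg [Arg t] or [Arg t]] xor [Arg [Arg t] or [Arg t]]]

5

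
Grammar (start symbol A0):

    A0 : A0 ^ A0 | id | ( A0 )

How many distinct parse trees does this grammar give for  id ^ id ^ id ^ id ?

5

Parse trees for id ^ id ^ id ^ id:
  [A0 [A0 id] ^ [A0 [A0 id] ^ [A0 [A0 id] ^ [A0 id]]]]
  [A0 [A0 id] ^ [A0 [A0 [A0 id] ^ [A0 id]] ^ [A0 id]]]
  [A0 [A0 [A0 id] ^ [A0 id]] ^ [A0 [A0 id] ^ [A0 id]]]
  [A0 [A0 [A0 id] ^ [A0 [A0 id] ^ [A0 id]]] ^ [A0 id]]
  [A0 [A0 [A0 [A0 id] ^ [A0 id]] ^ [A0 id]] ^ [A0 id]]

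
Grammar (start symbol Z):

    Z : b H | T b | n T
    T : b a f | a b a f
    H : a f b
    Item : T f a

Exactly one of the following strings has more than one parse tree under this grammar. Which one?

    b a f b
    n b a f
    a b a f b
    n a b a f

b a f b

b a f b: 2 trees
n b a f: 1 tree
a b a f b: 1 tree
n a b a f: 1 tree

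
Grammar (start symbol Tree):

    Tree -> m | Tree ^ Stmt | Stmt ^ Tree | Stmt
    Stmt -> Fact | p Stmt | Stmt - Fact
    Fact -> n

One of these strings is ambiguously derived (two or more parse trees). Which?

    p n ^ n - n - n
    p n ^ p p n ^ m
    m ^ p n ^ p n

p n ^ n - n - n

p n ^ n - n - n: 2 trees
p n ^ p p n ^ m: 1 tree
m ^ p n ^ p n: 1 tree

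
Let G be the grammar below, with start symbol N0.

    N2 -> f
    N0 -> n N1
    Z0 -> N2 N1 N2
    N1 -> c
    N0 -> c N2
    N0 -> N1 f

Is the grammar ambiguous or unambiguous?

Ambiguous

Witness: c f

Derivation 1: N0 ⇒ c N2 ⇒ c f
Derivation 2: N0 ⇒ N1 f ⇒ c f

Two distinct leftmost derivations for the same string.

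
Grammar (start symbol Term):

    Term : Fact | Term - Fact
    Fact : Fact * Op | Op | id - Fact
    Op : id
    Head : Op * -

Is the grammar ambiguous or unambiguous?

Witness: id - id

Derivation 1: Term ⇒ Fact ⇒ id - Fact ⇒ id - Op ⇒ id - id
Derivation 2: Term ⇒ Term - Fact ⇒ Fact - Fact ⇒ Op - Fact ⇒ id - Fact ⇒ id - Op ⇒ id - id

Two distinct leftmost derivations for the same string.

Ambiguous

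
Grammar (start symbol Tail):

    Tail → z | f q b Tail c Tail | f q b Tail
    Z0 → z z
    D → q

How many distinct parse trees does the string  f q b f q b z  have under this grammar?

Parse trees for f q b f q b z:
  [Tail f q b [Tail f q b [Tail z]]]

1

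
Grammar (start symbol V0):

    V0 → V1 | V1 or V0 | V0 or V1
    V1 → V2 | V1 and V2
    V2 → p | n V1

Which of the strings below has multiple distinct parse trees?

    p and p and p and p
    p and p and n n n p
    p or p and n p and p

p and p and p and p: 1 tree
p and p and n n n p: 1 tree
p or p and n p and p: 4 trees

p or p and n p and p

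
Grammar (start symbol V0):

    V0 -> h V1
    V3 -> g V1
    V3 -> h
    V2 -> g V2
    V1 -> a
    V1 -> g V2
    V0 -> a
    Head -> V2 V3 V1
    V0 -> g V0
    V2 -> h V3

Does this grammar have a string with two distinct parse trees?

Only V0, V1, V2, V3 are reachable from V0; ignoring the rest: The reachable rules are right-linear with at most one rule per (nonterminal, next-terminal) pair. Each input token forces the next rule, so parsing is deterministic.

Unambiguous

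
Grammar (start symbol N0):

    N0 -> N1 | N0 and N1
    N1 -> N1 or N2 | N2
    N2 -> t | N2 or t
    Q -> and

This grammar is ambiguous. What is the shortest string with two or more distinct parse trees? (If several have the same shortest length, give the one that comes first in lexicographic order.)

t or t

length 1: no string has ≥2 trees
length 3: t or t has 2 parse trees

Two derivations of t or t:
  N0 ⇒ N1 ⇒ N1 or N2 ⇒ N2 or N2 ⇒ t or N2 ⇒ t or t
  N0 ⇒ N1 ⇒ N2 ⇒ N2 or t ⇒ t or t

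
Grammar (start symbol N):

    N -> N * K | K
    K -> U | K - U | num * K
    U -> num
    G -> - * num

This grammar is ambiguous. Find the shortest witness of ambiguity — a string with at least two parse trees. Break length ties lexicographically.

num * num

length 1: no string has ≥2 trees
length 3: num * num has 2 parse trees

Two derivations of num * num:
  N ⇒ N * K ⇒ K * K ⇒ U * K ⇒ num * K ⇒ num * U ⇒ num * num
  N ⇒ K ⇒ num * K ⇒ num * U ⇒ num * num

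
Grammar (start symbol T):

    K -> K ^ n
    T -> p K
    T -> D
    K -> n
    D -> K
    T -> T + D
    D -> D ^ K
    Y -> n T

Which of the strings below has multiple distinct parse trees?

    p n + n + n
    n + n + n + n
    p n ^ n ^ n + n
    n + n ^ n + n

p n + n + n: 1 tree
n + n + n + n: 1 tree
p n ^ n ^ n + n: 1 tree
n + n ^ n + n: 2 trees

n + n ^ n + n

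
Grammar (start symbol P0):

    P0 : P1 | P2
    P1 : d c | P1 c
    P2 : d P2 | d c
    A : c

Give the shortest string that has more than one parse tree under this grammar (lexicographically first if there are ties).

length 2: d c has 2 parse trees

Two derivations of d c:
  P0 ⇒ P1 ⇒ d c
  P0 ⇒ P2 ⇒ d c

d c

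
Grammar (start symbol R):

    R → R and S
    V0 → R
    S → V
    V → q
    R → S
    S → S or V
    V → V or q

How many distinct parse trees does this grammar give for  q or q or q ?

4

Parse trees for q or q or q:
  [R [S [V [V [V q] or q] or q]]]
  [R [S [S [V q]] or [V [V q] or q]]]
  [R [S [S [V [V q] or q]] or [V q]]]
  [R [S [S [S [V q]] or [V q]] or [V q]]]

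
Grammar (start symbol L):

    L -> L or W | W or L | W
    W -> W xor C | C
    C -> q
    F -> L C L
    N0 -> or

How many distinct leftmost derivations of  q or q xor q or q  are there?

Parse trees for q or q xor q or q:
  [L [L [L [W [C q]]] or [W [W [C q]] xor [C q]]] or [W [C q]]]
  [L [L [W [C q]] or [L [W [W [C q]] xor [C q]]]] or [W [C q]]]
  [L [W [C q]] or [L [L [W [W [C q]] xor [C q]]] or [W [C q]]]]
  [L [W [C q]] or [L [W [W [C q]] xor [C q]] or [L [W [C q]]]]]

4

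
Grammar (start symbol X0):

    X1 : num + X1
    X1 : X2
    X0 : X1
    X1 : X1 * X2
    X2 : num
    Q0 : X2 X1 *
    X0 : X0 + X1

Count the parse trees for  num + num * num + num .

Parse trees for num + num * num + num:
  [X0 [X0 [X1 num + [X1 [X1 [X2 num]] * [X2 num]]]] + [X1 [X2 num]]]
  [X0 [X0 [X1 [X1 num + [X1 [X2 num]]] * [X2 num]]] + [X1 [X2 num]]]
  [X0 [X0 [X0 [X1 [X2 num]]] + [X1 [X1 [X2 num]] * [X2 num]]] + [X1 [X2 num]]]

3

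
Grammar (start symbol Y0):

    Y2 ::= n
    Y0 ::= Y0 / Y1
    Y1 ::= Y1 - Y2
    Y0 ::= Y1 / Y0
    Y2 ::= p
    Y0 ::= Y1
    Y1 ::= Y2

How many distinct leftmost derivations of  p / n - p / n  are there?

Parse trees for p / n - p / n:
  [Y0 [Y0 [Y0 [Y1 [Y2 p]]] / [Y1 [Y1 [Y2 n]] - [Y2 p]]] / [Y1 [Y2 n]]]
  [Y0 [Y0 [Y1 [Y2 p]] / [Y0 [Y1 [Y1 [Y2 n]] - [Y2 p]]]] / [Y1 [Y2 n]]]
  [Y0 [Y1 [Y2 p]] / [Y0 [Y0 [Y1 [Y1 [Y2 n]] - [Y2 p]]] / [Y1 [Y2 n]]]]
  [Y0 [Y1 [Y2 p]] / [Y0 [Y1 [Y1 [Y2 n]] - [Y2 p]] / [Y0 [Y1 [Y2 n]]]]]

4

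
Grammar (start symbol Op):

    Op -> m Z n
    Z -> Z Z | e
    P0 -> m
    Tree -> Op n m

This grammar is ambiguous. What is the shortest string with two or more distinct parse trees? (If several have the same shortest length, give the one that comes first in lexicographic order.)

m e e e n

length 3: no string has ≥2 trees
length 4: no string has ≥2 trees
length 5: m e e e n has 2 parse trees

Two derivations of m e e e n:
  Op ⇒ m Z n ⇒ m Z Z n ⇒ m Z Z Z n ⇒ m e Z Z n ⇒ m e e Z n ⇒ m e e e n
  Op ⇒ m Z n ⇒ m Z Z n ⇒ m e Z n ⇒ m e Z Z n ⇒ m e e Z n ⇒ m e e e n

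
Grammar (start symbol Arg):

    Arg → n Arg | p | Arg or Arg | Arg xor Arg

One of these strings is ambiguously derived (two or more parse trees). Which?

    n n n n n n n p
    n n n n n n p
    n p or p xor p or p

n n n n n n n p: 1 tree
n n n n n n p: 1 tree
n p or p xor p or p: 14 trees

n p or p xor p or p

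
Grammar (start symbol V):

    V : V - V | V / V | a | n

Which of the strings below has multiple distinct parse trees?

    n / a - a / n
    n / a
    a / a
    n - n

n / a - a / n: 5 trees
n / a: 1 tree
a / a: 1 tree
n - n: 1 tree

n / a - a / n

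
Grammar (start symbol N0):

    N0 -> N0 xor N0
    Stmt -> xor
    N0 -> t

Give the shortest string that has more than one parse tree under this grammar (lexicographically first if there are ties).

t xor t xor t

length 1: no string has ≥2 trees
length 3: no string has ≥2 trees
length 5: t xor t xor t has 2 parse trees

Two derivations of t xor t xor t:
  N0 ⇒ N0 xor N0 ⇒ N0 xor N0 xor N0 ⇒ t xor N0 xor N0 ⇒ t xor t xor N0 ⇒ t xor t xor t
  N0 ⇒ N0 xor N0 ⇒ t xor N0 ⇒ t xor N0 xor N0 ⇒ t xor t xor N0 ⇒ t xor t xor t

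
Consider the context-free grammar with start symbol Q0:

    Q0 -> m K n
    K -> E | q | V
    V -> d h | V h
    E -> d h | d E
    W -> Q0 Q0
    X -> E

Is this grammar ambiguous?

Ambiguous

Witness: m d h n

Derivation 1: Q0 ⇒ m K n ⇒ m E n ⇒ m d h n
Derivation 2: Q0 ⇒ m K n ⇒ m V n ⇒ m d h n

Two distinct leftmost derivations for the same string.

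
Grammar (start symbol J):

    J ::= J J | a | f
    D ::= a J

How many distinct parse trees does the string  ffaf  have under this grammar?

Parse trees for ffaf:
  [J [J f] [J [J f] [J [J a] [J f]]]]
  [J [J f] [J [J [J f] [J a]] [J f]]]
  [J [J [J f] [J f]] [J [J a] [J f]]]
  [J [J [J f] [J [J f] [J a]]] [J f]]
  [J [J [J [J f] [J f]] [J a]] [J f]]

5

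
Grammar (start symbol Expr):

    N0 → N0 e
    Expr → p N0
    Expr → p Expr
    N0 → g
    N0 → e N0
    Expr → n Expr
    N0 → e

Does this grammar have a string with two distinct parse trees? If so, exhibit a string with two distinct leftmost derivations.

Ambiguous

Witness: p e e

Derivation 1: Expr ⇒ p N0 ⇒ p N0 e ⇒ p e e
Derivation 2: Expr ⇒ p N0 ⇒ p e N0 ⇒ p e e

Two distinct leftmost derivations for the same string.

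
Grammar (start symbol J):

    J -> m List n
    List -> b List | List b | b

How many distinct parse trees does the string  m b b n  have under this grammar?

Parse trees for m b b n:
  [J m [List b [List b]] n]
  [J m [List [List b] b] n]

2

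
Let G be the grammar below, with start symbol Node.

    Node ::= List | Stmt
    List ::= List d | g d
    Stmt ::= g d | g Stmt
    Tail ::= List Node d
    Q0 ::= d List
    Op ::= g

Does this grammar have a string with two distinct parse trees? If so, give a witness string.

Ambiguous

Witness: g d

Derivation 1: Node ⇒ List ⇒ g d
Derivation 2: Node ⇒ Stmt ⇒ g d

Two distinct leftmost derivations for the same string.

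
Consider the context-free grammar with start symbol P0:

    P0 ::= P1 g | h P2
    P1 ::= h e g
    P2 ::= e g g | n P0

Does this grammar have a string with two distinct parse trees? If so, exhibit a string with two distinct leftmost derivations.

Witness: h e g g

Derivation 1: P0 ⇒ P1 g ⇒ h e g g
Derivation 2: P0 ⇒ h P2 ⇒ h e g g

Two distinct leftmost derivations for the same string.

Ambiguous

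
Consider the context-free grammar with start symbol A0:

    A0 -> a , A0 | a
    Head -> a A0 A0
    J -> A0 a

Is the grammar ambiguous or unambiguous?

Unambiguous

(Head, J are unreachable from A0, so their rules don't affect L(A0).) Right-recursive list with a separator: after each atom, whether the separator follows determines the rule. One parse per string.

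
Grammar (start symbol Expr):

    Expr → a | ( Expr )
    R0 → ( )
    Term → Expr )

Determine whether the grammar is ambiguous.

Unambiguous

(R0, Term are unreachable from Expr, so their rules don't affect L(Expr).) Each string is a nest of matched brackets around a single atom. An opening bracket forces the recursive rule; an atom forces the base rule.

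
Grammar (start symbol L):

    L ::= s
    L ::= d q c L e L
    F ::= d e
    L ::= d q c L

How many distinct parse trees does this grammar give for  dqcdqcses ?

2

Parse trees for dqcdqcses:
  [L d q c [L d q c [L s]] e [L s]]
  [L d q c [L d q c [L s] e [L s]]]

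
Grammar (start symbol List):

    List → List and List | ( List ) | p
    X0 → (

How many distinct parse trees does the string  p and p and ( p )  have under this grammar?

2

Parse trees for p and p and ( p ):
  [List [List p] and [List [List p] and [List ( [List p] )]]]
  [List [List [List p] and [List p]] and [List ( [List p] )]]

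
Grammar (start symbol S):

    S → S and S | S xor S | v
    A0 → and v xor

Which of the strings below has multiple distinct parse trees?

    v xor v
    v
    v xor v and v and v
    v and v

v xor v and v and v

v xor v: 1 tree
v: 1 tree
v xor v and v and v: 5 trees
v and v: 1 tree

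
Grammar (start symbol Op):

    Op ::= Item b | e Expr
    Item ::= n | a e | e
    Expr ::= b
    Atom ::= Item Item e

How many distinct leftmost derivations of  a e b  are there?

Parse trees for a e b:
  [Op [Item a e] b]

1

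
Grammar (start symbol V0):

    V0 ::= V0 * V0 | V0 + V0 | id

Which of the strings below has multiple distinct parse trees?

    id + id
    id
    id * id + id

id + id: 1 tree
id: 1 tree
id * id + id: 2 trees

id * id + id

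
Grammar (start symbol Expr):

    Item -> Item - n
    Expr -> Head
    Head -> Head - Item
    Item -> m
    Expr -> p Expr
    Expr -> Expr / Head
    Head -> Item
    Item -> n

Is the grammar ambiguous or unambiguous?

Ambiguous

Witness: m - n

Derivation 1: Expr ⇒ Head ⇒ Head - Item ⇒ Item - Item ⇒ m - Item ⇒ m - n
Derivation 2: Expr ⇒ Head ⇒ Item ⇒ Item - n ⇒ m - n

Two distinct leftmost derivations for the same string.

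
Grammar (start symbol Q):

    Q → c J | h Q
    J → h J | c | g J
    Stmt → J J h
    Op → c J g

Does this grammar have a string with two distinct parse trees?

Unambiguous

Only Q, J are reachable from Q; ignoring the rest: Restricted to the reachable nonterminals, every rule has the form A → t or A → t B, and no two rules for the same A share a first terminal. The grammar encodes a DFA — one run per string.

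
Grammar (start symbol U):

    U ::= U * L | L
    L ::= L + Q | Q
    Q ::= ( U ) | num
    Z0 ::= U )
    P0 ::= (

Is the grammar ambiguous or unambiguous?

Unambiguous

Only U, L, Q are reachable from U; ignoring the rest: This is a standard precedence ladder (U over L over Q), with each level left-recursive on its own operator ('*' at U, '+' at L). That structure is LR(1), hence unambiguous.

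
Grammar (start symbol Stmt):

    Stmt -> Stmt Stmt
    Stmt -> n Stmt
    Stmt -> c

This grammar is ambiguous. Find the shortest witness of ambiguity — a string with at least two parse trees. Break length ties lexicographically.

c c c

length 1: no string has ≥2 trees
length 2: no string has ≥2 trees
length 3: c c c has 2 parse trees

Two derivations of c c c:
  Stmt ⇒ Stmt Stmt ⇒ Stmt Stmt Stmt ⇒ c Stmt Stmt ⇒ c c Stmt ⇒ c c c
  Stmt ⇒ Stmt Stmt ⇒ c Stmt ⇒ c Stmt Stmt ⇒ c c Stmt ⇒ c c c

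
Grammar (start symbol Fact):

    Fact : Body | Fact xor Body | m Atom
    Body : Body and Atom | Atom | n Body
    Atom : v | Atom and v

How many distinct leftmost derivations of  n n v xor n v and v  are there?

3

Parse trees for n n v xor n v and v:
  [Fact [Fact [Body n [Body n [Body [Atom v]]]]] xor [Body [Body n [Body [Atom v]]] and [Atom v]]]
  [Fact [Fact [Body n [Body n [Body [Atom v]]]]] xor [Body n [Body [Body [Atom v]] and [Atom v]]]]
  [Fact [Fact [Body n [Body n [Body [Atom v]]]]] xor [Body n [Body [Atom [Atom v] and v]]]]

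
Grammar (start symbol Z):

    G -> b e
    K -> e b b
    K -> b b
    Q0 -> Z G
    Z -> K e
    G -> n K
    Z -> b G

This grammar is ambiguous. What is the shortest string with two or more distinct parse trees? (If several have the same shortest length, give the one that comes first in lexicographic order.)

b b e

length 3: b b e has 2 parse trees

Two derivations of b b e:
  Z ⇒ K e ⇒ b b e
  Z ⇒ b G ⇒ b b e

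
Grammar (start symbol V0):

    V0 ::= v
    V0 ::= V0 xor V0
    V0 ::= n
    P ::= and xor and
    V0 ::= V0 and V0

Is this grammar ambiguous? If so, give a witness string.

Witness: n and n and n

Derivation 1: V0 ⇒ V0 and V0 ⇒ n and V0 ⇒ n and V0 and V0 ⇒ n and n and V0 ⇒ n and n and n
Derivation 2: V0 ⇒ V0 and V0 ⇒ V0 and V0 and V0 ⇒ n and V0 and V0 ⇒ n and n and V0 ⇒ n and n and n

Two distinct leftmost derivations for the same string.

Ambiguous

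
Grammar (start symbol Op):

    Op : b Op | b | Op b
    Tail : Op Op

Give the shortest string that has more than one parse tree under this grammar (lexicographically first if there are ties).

b b

length 1: no string has ≥2 trees
length 2: b b has 2 parse trees

Two derivations of b b:
  Op ⇒ b Op ⇒ b b
  Op ⇒ Op b ⇒ b b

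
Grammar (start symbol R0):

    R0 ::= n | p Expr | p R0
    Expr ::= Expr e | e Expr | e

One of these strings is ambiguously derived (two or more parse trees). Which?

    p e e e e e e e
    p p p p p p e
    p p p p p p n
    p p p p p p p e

p e e e e e e e

p e e e e e e e: 64 trees
p p p p p p e: 1 tree
p p p p p p n: 1 tree
p p p p p p p e: 1 tree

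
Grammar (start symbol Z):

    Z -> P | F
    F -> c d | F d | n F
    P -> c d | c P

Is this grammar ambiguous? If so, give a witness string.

Ambiguous

Witness: c d

Derivation 1: Z ⇒ P ⇒ c d
Derivation 2: Z ⇒ F ⇒ c d

Two distinct leftmost derivations for the same string.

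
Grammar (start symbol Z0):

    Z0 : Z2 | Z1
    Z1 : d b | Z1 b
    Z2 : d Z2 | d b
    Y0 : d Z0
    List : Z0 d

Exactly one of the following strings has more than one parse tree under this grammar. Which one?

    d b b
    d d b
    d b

d b b: 1 tree
d d b: 1 tree
d b: 2 trees

d b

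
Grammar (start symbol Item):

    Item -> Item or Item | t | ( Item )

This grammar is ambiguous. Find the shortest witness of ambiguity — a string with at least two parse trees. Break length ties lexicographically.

t or t or t

length 1: no string has ≥2 trees
length 3: no string has ≥2 trees
length 5: t or t or t has 2 parse trees

Two derivations of t or t or t:
  Item ⇒ Item or Item ⇒ Item or Item or Item ⇒ t or Item or Item ⇒ t or t or Item ⇒ t or t or t
  Item ⇒ Item or Item ⇒ t or Item ⇒ t or Item or Item ⇒ t or t or Item ⇒ t or t or t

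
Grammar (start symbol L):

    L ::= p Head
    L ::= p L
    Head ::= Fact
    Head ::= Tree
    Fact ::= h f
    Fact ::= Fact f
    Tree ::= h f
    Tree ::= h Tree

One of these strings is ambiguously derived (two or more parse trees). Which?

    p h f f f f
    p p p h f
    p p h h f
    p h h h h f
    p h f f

p h f f f f: 1 tree
p p p h f: 2 trees
p p h h f: 1 tree
p h h h h f: 1 tree
p h f f: 1 tree

p p p h f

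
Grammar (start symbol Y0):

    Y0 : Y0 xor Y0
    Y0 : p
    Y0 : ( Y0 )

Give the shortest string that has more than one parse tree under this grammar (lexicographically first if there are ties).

length 1: no string has ≥2 trees
length 3: no string has ≥2 trees
length 5: p xor p xor p has 2 parse trees

Two derivations of p xor p xor p:
  Y0 ⇒ Y0 xor Y0 ⇒ Y0 xor Y0 xor Y0 ⇒ p xor Y0 xor Y0 ⇒ p xor p xor Y0 ⇒ p xor p xor p
  Y0 ⇒ Y0 xor Y0 ⇒ p xor Y0 ⇒ p xor Y0 xor Y0 ⇒ p xor p xor Y0 ⇒ p xor p xor p

p xor p xor p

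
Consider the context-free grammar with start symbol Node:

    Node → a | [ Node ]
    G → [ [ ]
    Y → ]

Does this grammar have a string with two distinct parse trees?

Unambiguous

Only Node is reachable from Node; ignoring the rest: L(Node) is { openⁿ atom closeⁿ : n ≥ 0 }. The bracket depth fixes n, and the derivation is forced at every step.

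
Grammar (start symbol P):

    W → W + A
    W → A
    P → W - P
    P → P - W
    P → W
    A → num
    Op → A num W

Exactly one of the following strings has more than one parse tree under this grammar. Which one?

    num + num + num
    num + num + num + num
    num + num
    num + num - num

num + num - num

num + num + num: 1 tree
num + num + num + num: 1 tree
num + num: 1 tree
num + num - num: 2 trees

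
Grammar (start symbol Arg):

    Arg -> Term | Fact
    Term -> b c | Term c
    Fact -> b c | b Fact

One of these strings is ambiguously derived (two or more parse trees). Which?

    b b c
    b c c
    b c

b c

b b c: 1 tree
b c c: 1 tree
b c: 2 trees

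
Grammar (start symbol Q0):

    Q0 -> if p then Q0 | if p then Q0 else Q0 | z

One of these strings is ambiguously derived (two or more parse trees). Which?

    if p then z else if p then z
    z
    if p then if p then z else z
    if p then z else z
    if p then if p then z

if p then if p then z else z

if p then z else if p then z: 1 tree
z: 1 tree
if p then if p then z else z: 2 trees
if p then z else z: 1 tree
if p then if p then z: 1 tree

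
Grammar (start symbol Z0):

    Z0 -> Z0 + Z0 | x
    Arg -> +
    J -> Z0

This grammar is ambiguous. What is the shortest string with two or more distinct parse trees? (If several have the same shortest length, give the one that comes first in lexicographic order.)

length 1: no string has ≥2 trees
length 3: no string has ≥2 trees
length 5: x + x + x has 2 parse trees

Two derivations of x + x + x:
  Z0 ⇒ Z0 + Z0 ⇒ Z0 + Z0 + Z0 ⇒ x + Z0 + Z0 ⇒ x + x + Z0 ⇒ x + x + x
  Z0 ⇒ Z0 + Z0 ⇒ x + Z0 ⇒ x + Z0 + Z0 ⇒ x + x + Z0 ⇒ x + x + x

x + x + x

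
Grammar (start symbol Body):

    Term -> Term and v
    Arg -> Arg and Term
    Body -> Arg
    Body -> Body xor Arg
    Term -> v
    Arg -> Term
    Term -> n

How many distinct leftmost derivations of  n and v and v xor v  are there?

Parse trees for n and v and v xor v:
  [Body [Body [Arg [Arg [Term n]] and [Term [Term v] and v]]] xor [Arg [Term v]]]
  [Body [Body [Arg [Arg [Arg [Term n]] and [Term v]] and [Term v]]] xor [Arg [Term v]]]
  [Body [Body [Arg [Arg [Term [Term n] and v]] and [Term v]]] xor [Arg [Term v]]]
  [Body [Body [Arg [Term [Term [Term n] and v] and v]]] xor [Arg [Term v]]]

4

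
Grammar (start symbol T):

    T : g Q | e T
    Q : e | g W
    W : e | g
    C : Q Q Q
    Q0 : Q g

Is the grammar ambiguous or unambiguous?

Unambiguous

Only T, Q, W are reachable from T; ignoring the rest: The reachable rules are right-linear with at most one rule per (nonterminal, next-terminal) pair. Each input token forces the next rule, so parsing is deterministic.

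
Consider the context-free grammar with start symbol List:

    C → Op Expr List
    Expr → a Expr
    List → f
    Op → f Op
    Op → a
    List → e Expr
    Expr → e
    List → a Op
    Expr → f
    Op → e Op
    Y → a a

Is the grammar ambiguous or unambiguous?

Unambiguous

(C, Y are unreachable from List, so their rules don't affect L(List).) Restricted to the reachable nonterminals, every rule has the form A → t or A → t B, and no two rules for the same A share a first terminal. The grammar encodes a DFA — one run per string.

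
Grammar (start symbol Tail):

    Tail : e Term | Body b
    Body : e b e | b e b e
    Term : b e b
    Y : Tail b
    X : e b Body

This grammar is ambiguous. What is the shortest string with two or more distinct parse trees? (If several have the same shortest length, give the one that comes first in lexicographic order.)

length 4: e b e b has 2 parse trees

Two derivations of e b e b:
  Tail ⇒ e Term ⇒ e b e b
  Tail ⇒ Body b ⇒ e b e b

e b e b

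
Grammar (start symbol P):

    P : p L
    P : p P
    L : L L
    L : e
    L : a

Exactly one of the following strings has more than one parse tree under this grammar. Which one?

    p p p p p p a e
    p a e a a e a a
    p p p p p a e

p a e a a e a a

p p p p p p a e: 1 tree
p a e a a e a a: 132 trees
p p p p p a e: 1 tree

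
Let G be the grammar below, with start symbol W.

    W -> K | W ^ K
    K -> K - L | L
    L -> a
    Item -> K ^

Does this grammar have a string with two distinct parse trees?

Only W, K, L are reachable from W; ignoring the rest: The grammar is stratified — W handles '^' (left-recursive), K handles '-', L atoms. Each operator has a fixed associativity and precedence level, so every string has one parse.

Unambiguous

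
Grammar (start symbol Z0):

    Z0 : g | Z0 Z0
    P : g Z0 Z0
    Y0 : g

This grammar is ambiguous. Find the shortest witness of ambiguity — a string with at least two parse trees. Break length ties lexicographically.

g g g

length 1: no string has ≥2 trees
length 2: no string has ≥2 trees
length 3: g g g has 2 parse trees

Two derivations of g g g:
  Z0 ⇒ Z0 Z0 ⇒ g Z0 ⇒ g Z0 Z0 ⇒ g g Z0 ⇒ g g g
  Z0 ⇒ Z0 Z0 ⇒ Z0 Z0 Z0 ⇒ g Z0 Z0 ⇒ g g Z0 ⇒ g g g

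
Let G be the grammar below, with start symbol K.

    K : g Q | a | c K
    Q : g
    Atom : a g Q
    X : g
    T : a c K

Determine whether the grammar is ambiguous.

(Atom, X, T are unreachable from K, so their rules don't affect L(K).) Each reachable nonterminal has at most one production per leading terminal, and all productions are right-linear; the derivation is determined token-by-token.

Unambiguous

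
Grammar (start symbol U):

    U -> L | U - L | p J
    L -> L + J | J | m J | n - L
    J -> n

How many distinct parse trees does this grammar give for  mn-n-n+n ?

3

Parse trees for mn-n-n+n:
  [U [U [L m [J n]]] - [L [L n - [L [J n]]] + [J n]]]
  [U [U [L m [J n]]] - [L n - [L [L [J n]] + [J n]]]]
  [U [U [U [L m [J n]]] - [L [J n]]] - [L [L [J n]] + [J n]]]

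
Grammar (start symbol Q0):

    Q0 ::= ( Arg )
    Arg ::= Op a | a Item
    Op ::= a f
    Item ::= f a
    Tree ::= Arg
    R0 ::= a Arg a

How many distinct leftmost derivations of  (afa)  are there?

2

Parse trees for (afa):
  [Q0 ( [Arg [Op a f] a] )]
  [Q0 ( [Arg a [Item f a]] )]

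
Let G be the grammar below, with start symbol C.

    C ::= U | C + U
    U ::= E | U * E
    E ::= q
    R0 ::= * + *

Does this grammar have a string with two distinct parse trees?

Only C, U, E are reachable from C; ignoring the rest: The grammar is stratified — C handles '+' (left-recursive), U handles '*', E atoms. Each operator has a fixed associativity and precedence level, so every string has one parse.

Unambiguous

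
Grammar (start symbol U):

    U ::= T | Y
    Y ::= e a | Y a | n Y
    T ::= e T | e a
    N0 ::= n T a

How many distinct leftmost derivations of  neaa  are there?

Parse trees for neaa:
  [U [Y [Y n [Y e a]] a]]
  [U [Y n [Y [Y e a] a]]]

2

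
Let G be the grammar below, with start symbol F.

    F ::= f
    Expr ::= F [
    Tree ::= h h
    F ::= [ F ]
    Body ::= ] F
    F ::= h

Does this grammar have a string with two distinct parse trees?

Only F is reachable from F; ignoring the rest: Each string is a nest of matched brackets around a single atom. An opening bracket forces the recursive rule; an atom forces the base rule.

Unambiguous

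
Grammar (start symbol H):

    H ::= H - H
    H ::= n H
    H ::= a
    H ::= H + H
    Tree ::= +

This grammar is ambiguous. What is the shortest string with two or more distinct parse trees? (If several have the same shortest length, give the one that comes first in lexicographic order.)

length 1: no string has ≥2 trees
length 2: no string has ≥2 trees
length 3: no string has ≥2 trees
length 4: n a + a has 2 parse trees

Two derivations of n a + a:
  H ⇒ n H ⇒ n H + H ⇒ n a + H ⇒ n a + a
  H ⇒ H + H ⇒ n H + H ⇒ n a + H ⇒ n a + a

n a + a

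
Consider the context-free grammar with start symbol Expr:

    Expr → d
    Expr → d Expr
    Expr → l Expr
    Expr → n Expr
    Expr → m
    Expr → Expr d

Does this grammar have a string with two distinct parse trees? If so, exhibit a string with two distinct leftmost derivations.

Ambiguous

Witness: d d

Derivation 1: Expr ⇒ d Expr ⇒ d d
Derivation 2: Expr ⇒ Expr d ⇒ d d

Two distinct leftmost derivations for the same string.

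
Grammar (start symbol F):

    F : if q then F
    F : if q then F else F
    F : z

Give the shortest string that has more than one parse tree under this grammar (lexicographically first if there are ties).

if q then if q then z else z

length 1: no string has ≥2 trees
length 4: no string has ≥2 trees
length 6: no string has ≥2 trees
length 7: no string has ≥2 trees
length 9: if q then if q then z else z has 2 parse trees

Two derivations of if q then if q then z else z:
  F ⇒ if q then F ⇒ if q then if q then F else F ⇒ if q then if q then z else F ⇒ if q then if q then z else z
  F ⇒ if q then F else F ⇒ if q then if q then F else F ⇒ if q then if q then z else F ⇒ if q then if q then z else z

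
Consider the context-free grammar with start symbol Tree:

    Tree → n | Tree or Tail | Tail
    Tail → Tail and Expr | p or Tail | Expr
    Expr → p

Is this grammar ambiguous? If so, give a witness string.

Witness: p or p

Derivation 1: Tree ⇒ Tree or Tail ⇒ Tail or Tail ⇒ Expr or Tail ⇒ p or Tail ⇒ p or Expr ⇒ p or p
Derivation 2: Tree ⇒ Tail ⇒ p or Tail ⇒ p or Expr ⇒ p or p

Two distinct leftmost derivations for the same string.

Ambiguous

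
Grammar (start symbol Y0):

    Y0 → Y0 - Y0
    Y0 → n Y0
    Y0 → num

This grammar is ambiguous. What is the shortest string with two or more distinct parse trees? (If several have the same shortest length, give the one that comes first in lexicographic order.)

length 1: no string has ≥2 trees
length 2: no string has ≥2 trees
length 3: no string has ≥2 trees
length 4: n num - num has 2 parse trees

Two derivations of n num - num:
  Y0 ⇒ Y0 - Y0 ⇒ n Y0 - Y0 ⇒ n num - Y0 ⇒ n num - num
  Y0 ⇒ n Y0 ⇒ n Y0 - Y0 ⇒ n num - Y0 ⇒ n num - num

n num - num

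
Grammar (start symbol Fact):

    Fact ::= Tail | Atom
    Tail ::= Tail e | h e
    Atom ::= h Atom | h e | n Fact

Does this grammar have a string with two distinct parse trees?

Witness: h e

Derivation 1: Fact ⇒ Tail ⇒ h e
Derivation 2: Fact ⇒ Atom ⇒ h e

Two distinct leftmost derivations for the same string.

Ambiguous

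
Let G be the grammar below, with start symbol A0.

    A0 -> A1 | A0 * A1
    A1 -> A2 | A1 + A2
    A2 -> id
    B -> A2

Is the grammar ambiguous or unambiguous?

Unambiguous

Only A0, A1, A2 are reachable from A0; ignoring the rest: A0 → A0 * A1 | A1  ;  A1 → A1 + A2 | A2  — a left-associative chain with A2 at the bottom. Each string factors uniquely by precedence.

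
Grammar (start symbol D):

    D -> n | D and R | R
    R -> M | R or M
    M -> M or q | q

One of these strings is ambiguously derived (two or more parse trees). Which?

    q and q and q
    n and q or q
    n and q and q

q and q and q: 1 tree
n and q or q: 2 trees
n and q and q: 1 tree

n and q or q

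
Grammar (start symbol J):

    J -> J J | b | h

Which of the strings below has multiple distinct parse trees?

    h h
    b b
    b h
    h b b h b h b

h b b h b h b

h h: 1 tree
b b: 1 tree
b h: 1 tree
h b b h b h b: 132 trees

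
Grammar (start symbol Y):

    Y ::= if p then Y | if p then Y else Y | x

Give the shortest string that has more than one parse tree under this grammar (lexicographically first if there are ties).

length 1: no string has ≥2 trees
length 4: no string has ≥2 trees
length 6: no string has ≥2 trees
length 7: no string has ≥2 trees
length 9: if p then if p then x else x has 2 parse trees

Two derivations of if p then if p then x else x:
  Y ⇒ if p then Y ⇒ if p then if p then Y else Y ⇒ if p then if p then x else Y ⇒ if p then if p then x else x
  Y ⇒ if p then Y else Y ⇒ if p then if p then Y else Y ⇒ if p then if p then x else Y ⇒ if p then if p then x else x

if p then if p then x else x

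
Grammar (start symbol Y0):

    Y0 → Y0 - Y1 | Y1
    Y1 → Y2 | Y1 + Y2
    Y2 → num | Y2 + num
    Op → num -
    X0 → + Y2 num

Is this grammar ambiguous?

Witness: num + num

Derivation 1: Y0 ⇒ Y1 ⇒ Y2 ⇒ Y2 + num ⇒ num + num
Derivation 2: Y0 ⇒ Y1 ⇒ Y1 + Y2 ⇒ Y2 + Y2 ⇒ num + Y2 ⇒ num + num

Two distinct leftmost derivations for the same string.

Ambiguous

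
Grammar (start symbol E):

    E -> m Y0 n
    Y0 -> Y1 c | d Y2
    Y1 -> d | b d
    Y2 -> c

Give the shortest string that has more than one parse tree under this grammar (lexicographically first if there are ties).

length 4: m d c n has 2 parse trees

Two derivations of m d c n:
  E ⇒ m Y0 n ⇒ m Y1 c n ⇒ m d c n
  E ⇒ m Y0 n ⇒ m d Y2 n ⇒ m d c n

m d c n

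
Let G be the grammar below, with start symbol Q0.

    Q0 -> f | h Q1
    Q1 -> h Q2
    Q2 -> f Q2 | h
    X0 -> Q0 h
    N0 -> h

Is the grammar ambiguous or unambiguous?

Unambiguous

Only Q0, Q1, Q2 are reachable from Q0; ignoring the rest: Each reachable nonterminal has at most one production per leading terminal, and all productions are right-linear; the derivation is determined token-by-token.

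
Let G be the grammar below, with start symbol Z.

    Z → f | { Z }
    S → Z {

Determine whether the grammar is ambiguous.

Unambiguous

(S is unreachable from Z, so its rules don't affect L(Z).) L(Z) is { openⁿ atom closeⁿ : n ≥ 0 }. The bracket depth fixes n, and the derivation is forced at every step.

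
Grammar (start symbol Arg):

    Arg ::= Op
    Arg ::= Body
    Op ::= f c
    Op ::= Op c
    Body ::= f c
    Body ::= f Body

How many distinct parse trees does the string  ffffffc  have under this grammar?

Parse trees for ffffffc:
  [Arg [Body f [Body f [Body f [Body f [Body f [Body f c]]]]]]]

1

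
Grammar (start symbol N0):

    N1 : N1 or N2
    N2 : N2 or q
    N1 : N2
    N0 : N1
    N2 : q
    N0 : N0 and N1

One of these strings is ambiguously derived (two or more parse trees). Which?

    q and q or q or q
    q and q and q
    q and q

q and q or q or q: 4 trees
q and q and q: 1 tree
q and q: 1 tree

q and q or q or q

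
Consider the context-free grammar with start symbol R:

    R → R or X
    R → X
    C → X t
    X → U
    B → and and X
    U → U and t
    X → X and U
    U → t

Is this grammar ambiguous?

Witness: t and t

Derivation 1: R ⇒ X ⇒ U ⇒ U and t ⇒ t and t
Derivation 2: R ⇒ X ⇒ X and U ⇒ U and U ⇒ t and U ⇒ t and t

Two distinct leftmost derivations for the same string.

Ambiguous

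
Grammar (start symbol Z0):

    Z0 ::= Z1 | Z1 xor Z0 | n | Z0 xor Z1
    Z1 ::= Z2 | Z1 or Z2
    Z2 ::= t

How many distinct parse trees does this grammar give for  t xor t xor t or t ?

4

Parse trees for t xor t xor t or t:
  [Z0 [Z1 [Z2 t]] xor [Z0 [Z1 [Z2 t]] xor [Z0 [Z1 [Z1 [Z2 t]] or [Z2 t]]]]]
  [Z0 [Z1 [Z2 t]] xor [Z0 [Z0 [Z1 [Z2 t]]] xor [Z1 [Z1 [Z2 t]] or [Z2 t]]]]
  [Z0 [Z0 [Z1 [Z2 t]] xor [Z0 [Z1 [Z2 t]]]] xor [Z1 [Z1 [Z2 t]] or [Z2 t]]]
  [Z0 [Z0 [Z0 [Z1 [Z2 t]]] xor [Z1 [Z2 t]]] xor [Z1 [Z1 [Z2 t]] or [Z2 t]]]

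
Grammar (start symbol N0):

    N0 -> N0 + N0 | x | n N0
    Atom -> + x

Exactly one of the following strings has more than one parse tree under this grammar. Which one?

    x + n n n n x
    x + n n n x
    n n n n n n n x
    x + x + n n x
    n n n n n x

x + n n n n x: 1 tree
x + n n n x: 1 tree
n n n n n n n x: 1 tree
x + x + n n x: 2 trees
n n n n n x: 1 tree

x + x + n n x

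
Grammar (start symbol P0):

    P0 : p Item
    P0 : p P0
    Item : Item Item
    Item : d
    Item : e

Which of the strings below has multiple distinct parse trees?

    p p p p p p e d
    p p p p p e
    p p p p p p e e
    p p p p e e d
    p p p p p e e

p p p p p p e d: 1 tree
p p p p p e: 1 tree
p p p p p p e e: 1 tree
p p p p e e d: 2 trees
p p p p p e e: 1 tree

p p p p e e d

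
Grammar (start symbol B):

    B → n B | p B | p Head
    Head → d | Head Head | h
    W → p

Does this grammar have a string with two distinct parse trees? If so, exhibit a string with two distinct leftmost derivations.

Ambiguous

Witness: p d d d

Derivation 1: B ⇒ p Head ⇒ p Head Head ⇒ p d Head ⇒ p d Head Head ⇒ p d d Head ⇒ p d d d
Derivation 2: B ⇒ p Head ⇒ p Head Head ⇒ p Head Head Head ⇒ p d Head Head ⇒ p d d Head ⇒ p d d d

Two distinct leftmost derivations for the same string.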